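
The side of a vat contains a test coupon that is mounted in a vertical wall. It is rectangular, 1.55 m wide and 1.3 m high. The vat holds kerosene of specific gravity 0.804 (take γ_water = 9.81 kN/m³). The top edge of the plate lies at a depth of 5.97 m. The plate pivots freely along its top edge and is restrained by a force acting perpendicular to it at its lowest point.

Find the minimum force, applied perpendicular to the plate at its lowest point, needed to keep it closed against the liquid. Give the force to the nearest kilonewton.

P ≈ 54 kN

γ = 0.804 × 9.81 = 7.88724 kN/m³.
The centroid lies 1.3/2 = 0.65 m below the top edge, so the centroid depth is h_c = 5.97 + 0.65 = 6.62 m.
A = 1.55 × 1.3 = 2.015 m².
Resultant F = γ·h_c·A = 7.88724 × 6.62 × 2.015 = 105.21 kN.
I_c = b·h³/12 = 1.55 × 1.3³/12 = 0.283779 m⁴.
Centre of pressure: y_p = y_c + I_c/(y_c·A) = 6.62 + 0.283779/(6.62 × 2.015) = 6.62 + 0.0212739 = 6.64127 m along the plane.
The resultant acts 0.65 + 0.0212739 = 0.671274 m (along the plate) below the hinge at the top edge, so the moment about the hinge is M = F × 0.671274 = 105.21 × 0.671274 = 70.6247 kN·m.
A normal force at the bottom, 1.3 m from the hinge, must supply this moment: P = 70.6247/1.3 = 54.3267 kN.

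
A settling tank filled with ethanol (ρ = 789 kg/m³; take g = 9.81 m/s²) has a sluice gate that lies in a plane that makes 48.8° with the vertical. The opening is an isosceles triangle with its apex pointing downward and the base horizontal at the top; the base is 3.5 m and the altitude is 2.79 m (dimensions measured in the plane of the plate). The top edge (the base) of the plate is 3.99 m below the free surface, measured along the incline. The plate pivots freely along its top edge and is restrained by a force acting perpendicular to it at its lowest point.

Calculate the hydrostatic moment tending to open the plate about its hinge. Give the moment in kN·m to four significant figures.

γ = ρg = 789 × 9.81 / 1000 = 7.74009 kN/m³.
The plate makes 48.8° with the vertical, i.e. θ = 90° − 48.8° = 41.2° to the horizontal. Measuring y along the incline from the free-surface line, vertical depth h = y·sinθ with sinθ = 0.658689.
With the apex down, the centroid sits h/3 = 2.79/3 = 0.93 m below the base (the top edge), so y_c = 3.99 + 0.93 = 4.92 m and h_c = 4.92 × 0.658689 = 3.24075 m.
A = ½ × 3.5 × 2.79 = 4.8825 m².
Resultant F = γ·h_c·A = 7.74009 × 3.24075 × 4.8825 = 122.471 kN.
I_c = b·h³/36 = 3.5 × 2.79³/36 = 2.11144 m⁴.
Centre of pressure: y_p = y_c + I_c/(y_c·A) = 4.92 + 2.11144/(4.92 × 4.8825) = 4.92 + 0.0878965 = 5.0079 m along the plane.
The resultant acts 0.93 + 0.0878965 = 1.0179 m (along the plate) below the hinge at the top edge, so the moment about the hinge is M = F × 1.0179 = 122.471 × 1.0179 = 124.663 kN·m.

M ≈ 124.7 kN·m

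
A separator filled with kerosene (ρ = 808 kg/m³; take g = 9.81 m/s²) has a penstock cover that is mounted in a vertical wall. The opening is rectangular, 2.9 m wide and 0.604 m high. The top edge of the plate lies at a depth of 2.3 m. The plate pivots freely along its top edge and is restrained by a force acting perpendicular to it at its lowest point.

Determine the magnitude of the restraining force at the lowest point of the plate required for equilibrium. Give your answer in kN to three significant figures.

γ = ρg = 808 × 9.81 / 1000 = 7.92648 kN/m³.
The centroid lies 0.604/2 = 0.302 m below the top edge, so the centroid depth is h_c = 2.3 + 0.302 = 2.602 m.
A = 2.9 × 0.604 = 1.7516 m².
Resultant F = γ·h_c·A = 7.92648 × 2.602 × 1.7516 = 36.1262 kN.
I_c = b·h³/12 = 2.9 × 0.604³/12 = 0.053251 m⁴.
Centre of pressure: y_p = y_c + I_c/(y_c·A) = 2.602 + 0.053251/(2.602 × 1.7516) = 2.602 + 0.0116838 = 2.61368 m along the plane.
The resultant acts 0.302 + 0.0116838 = 0.313684 m (along the plate) below the hinge at the top edge, so the moment about the hinge is M = F × 0.313684 = 36.1262 × 0.313684 = 11.3322 kN·m.
A normal force at the bottom, 0.604 m from the hinge, must supply this moment: P = 11.3322/0.604 = 18.7619 kN.

P ≈ 18.8 kN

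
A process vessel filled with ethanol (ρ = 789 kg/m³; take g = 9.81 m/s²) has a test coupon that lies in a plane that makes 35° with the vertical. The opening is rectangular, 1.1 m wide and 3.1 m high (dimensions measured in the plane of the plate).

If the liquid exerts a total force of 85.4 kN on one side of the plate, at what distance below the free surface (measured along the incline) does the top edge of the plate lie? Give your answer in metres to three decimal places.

y_top ≈ 2.400 m

γ = ρg = 789 × 9.81 / 1000 = 7.74009 kN/m³.
A = 1.1 × 3.1 = 3.41 m².
From F = γ·h_c·A, the centroid depth is h_c = 85.4/(7.74009 × 3.41) = 3.23562 m.
The plate makes 35° with the vertical, i.e. θ = 90° − 35° = 55° to the horizontal. Measuring y along the incline from the free-surface line, vertical depth h = y·sinθ with sinθ = 0.819152.
Along the incline, y_c = h_c/sinθ = 3.23562/0.819152 = 3.94996 m.
The centroid lies 3.1/2 = 1.55 m below the top edge, so the top edge sits at y_top = 3.94996 − 1.55 = 2.39996 m along the incline.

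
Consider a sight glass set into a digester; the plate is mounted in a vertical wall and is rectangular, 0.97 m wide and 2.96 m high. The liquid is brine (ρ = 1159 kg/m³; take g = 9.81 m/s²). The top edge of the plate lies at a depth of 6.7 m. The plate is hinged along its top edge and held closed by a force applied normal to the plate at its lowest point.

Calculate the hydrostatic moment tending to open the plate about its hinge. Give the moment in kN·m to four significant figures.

M ≈ 419.0 kN·m

γ = ρg = 1159 × 9.81 / 1000 = 11.36979 kN/m³.
The centroid lies 2.96/2 = 1.48 m below the top edge, so the centroid depth is h_c = 6.7 + 1.48 = 8.18 m.
A = 0.97 × 2.96 = 2.8712 m².
Resultant F = γ·h_c·A = 11.36979 × 8.18 × 2.8712 = 267.036 kN.
I_c = b·h³/12 = 0.97 × 2.96³/12 = 2.09636 m⁴.
Centre of pressure: y_p = y_c + I_c/(y_c·A) = 8.18 + 2.09636/(8.18 × 2.8712) = 8.18 + 0.0892584 = 8.26926 m along the plane.
The resultant acts 1.48 + 0.0892584 = 1.56926 m (along the plate) below the hinge at the top edge, so the moment about the hinge is M = F × 1.56926 = 267.036 × 1.56926 = 419.049 kN·m.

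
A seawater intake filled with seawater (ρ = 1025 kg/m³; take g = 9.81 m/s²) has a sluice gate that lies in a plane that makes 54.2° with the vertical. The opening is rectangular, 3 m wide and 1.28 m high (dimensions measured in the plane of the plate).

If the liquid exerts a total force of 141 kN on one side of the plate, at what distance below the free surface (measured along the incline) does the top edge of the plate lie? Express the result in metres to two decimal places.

γ = ρg = 1025 × 9.81 / 1000 = 10.05525 kN/m³.
A = 3 × 1.28 = 3.84 m².
From F = γ·h_c·A, the centroid depth is h_c = 141/(10.05525 × 3.84) = 3.6517 m.
The plate makes 54.2° with the vertical, i.e. θ = 90° − 54.2° = 35.8° to the horizontal. Measuring y along the incline from the free-surface line, vertical depth h = y·sinθ with sinθ = 0.584958.
Along the incline, y_c = h_c/sinθ = 3.6517/0.584958 = 6.24267 m.
The centroid lies 1.28/2 = 0.64 m below the top edge, so the top edge sits at y_top = 6.24267 − 0.64 = 5.60267 m along the incline.

y_top ≈ 5.60 m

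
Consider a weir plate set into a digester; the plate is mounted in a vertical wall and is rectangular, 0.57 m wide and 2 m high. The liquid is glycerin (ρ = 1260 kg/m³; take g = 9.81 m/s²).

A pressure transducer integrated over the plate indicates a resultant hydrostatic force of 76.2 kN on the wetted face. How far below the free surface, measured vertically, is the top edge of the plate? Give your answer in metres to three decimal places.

d_top ≈ 4.408 m

γ = ρg = 1260 × 9.81 / 1000 = 12.3606 kN/m³.
A = 0.57 × 2 = 1.14 m².
From F = γ·h_c·A, the centroid depth is h_c = 76.2/(12.3606 × 1.14) = 5.40767 m.
The centroid lies 2/2 = 1 m below the top edge, so the top edge sits at h_top = 5.40767 − 1 = 4.40767 m below the surface.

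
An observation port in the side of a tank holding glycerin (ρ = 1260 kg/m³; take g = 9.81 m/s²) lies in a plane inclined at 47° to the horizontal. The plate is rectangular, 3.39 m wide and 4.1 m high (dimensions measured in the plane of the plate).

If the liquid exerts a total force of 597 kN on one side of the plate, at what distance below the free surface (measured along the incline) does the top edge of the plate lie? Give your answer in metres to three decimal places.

y_top ≈ 2.701 m

γ = ρg = 1260 × 9.81 / 1000 = 12.3606 kN/m³.
A = 3.39 × 4.1 = 13.899 m².
From F = γ·h_c·A, the centroid depth is h_c = 597/(12.3606 × 13.899) = 3.47497 m.
Let θ = 47° be the plate's angle to the horizontal; measure y along the incline from where the plane meets the free surface. Vertical depth h = y·sinθ with sinθ = 0.731354.
Along the incline, y_c = h_c/sinθ = 3.47497/0.731354 = 4.75142 m.
The centroid lies 4.1/2 = 2.05 m below the top edge, so the top edge sits at y_top = 4.75142 − 2.05 = 2.70142 m along the incline.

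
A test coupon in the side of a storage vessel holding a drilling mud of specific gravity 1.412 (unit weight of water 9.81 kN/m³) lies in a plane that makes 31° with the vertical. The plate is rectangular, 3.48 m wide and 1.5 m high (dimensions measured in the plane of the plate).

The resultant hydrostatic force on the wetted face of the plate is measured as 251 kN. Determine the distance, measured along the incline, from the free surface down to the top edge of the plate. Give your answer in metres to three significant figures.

y_top ≈ 3.30 m

γ = 1.412 × 9.81 = 13.85172 kN/m³.
A = 3.48 × 1.5 = 5.22 m².
From F = γ·h_c·A, the centroid depth is h_c = 251/(13.85172 × 5.22) = 3.47136 m.
The plate makes 31° with the vertical, i.e. θ = 90° − 31° = 59° to the horizontal. Measuring y along the incline from the free-surface line, vertical depth h = y·sinθ with sinθ = 0.857167.
Along the incline, y_c = h_c/sinθ = 3.47136/0.857167 = 4.04981 m.
The centroid lies 1.5/2 = 0.75 m below the top edge, so the top edge sits at y_top = 4.04981 − 0.75 = 3.29981 m along the incline.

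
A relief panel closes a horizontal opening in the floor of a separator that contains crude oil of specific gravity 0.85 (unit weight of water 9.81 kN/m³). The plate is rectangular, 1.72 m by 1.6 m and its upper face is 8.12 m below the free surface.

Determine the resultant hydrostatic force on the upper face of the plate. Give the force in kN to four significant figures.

F ≈ 186.3 kN

γ = 0.85 × 9.81 = 8.3385 kN/m³.
The plate is horizontal, so pressure is uniform at p = γ·h = 8.3385 × 8.12 = 67.7086 kN/m².
A = 1.72 × 1.6 = 2.752 m².
F = p·A = 67.7086 × 2.752 = 186.334 kN.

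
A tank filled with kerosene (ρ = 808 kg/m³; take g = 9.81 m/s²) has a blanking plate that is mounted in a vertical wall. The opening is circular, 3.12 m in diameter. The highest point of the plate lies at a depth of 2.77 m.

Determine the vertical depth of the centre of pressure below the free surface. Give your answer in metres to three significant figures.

h_p = 4.47 m

γ = ρg = 808 × 9.81 / 1000 = 7.92648 kN/m³.
The centroid is at the centre, 1.56 m below the top of the plate, so the centroid depth is h_c = 2.77 + 1.56 = 4.33 m.
A = π(1.56)² = 7.64538 m².
Resultant F = γ·h_c·A = 7.92648 × 4.33 × 7.64538 = 262.402 kN.
I_c = πr⁴/4 = π × 1.56⁴/4 = 4.65145 m⁴.
Centre of pressure: y_p = y_c + I_c/(y_c·A) = 4.33 + 4.65145/(4.33 × 7.64538) = 4.33 + 0.140508 = 4.47051 m along the plane.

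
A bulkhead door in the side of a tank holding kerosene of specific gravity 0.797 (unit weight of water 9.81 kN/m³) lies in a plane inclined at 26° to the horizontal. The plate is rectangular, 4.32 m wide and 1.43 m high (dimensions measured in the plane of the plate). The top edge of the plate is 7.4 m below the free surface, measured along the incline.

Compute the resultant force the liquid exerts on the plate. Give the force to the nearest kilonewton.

F ≈ 172 kN

γ = 0.797 × 9.81 = 7.81857 kN/m³.
Let θ = 26° be the plate's angle to the horizontal; measure y along the incline from where the plane meets the free surface. Vertical depth h = y·sinθ with sinθ = 0.438371.
The centroid lies 1.43/2 = 0.715 m below the top edge, so y_c = 7.4 + 0.715 = 8.115 m and h_c = 8.115 × 0.438371 = 3.55738 m.
A = 4.32 × 1.43 = 6.1776 m².
Resultant F = γ·h_c·A = 7.81857 × 3.55738 × 6.1776 = 171.821 kN.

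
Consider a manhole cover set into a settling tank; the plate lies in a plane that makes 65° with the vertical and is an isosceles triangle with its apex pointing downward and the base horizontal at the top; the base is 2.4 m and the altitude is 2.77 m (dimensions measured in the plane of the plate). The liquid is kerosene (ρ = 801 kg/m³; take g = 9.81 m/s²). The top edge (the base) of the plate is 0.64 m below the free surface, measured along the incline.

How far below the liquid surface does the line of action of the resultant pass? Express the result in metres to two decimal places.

h_p = 0.78 m

γ = ρg = 801 × 9.81 / 1000 = 7.85781 kN/m³.
The plate makes 65° with the vertical, i.e. θ = 90° − 65° = 25° to the horizontal. Measuring y along the incline from the free-surface line, vertical depth h = y·sinθ with sinθ = 0.422618.
With the apex down, the centroid sits h/3 = 2.77/3 = 0.923333 m below the base (the top edge), so y_c = 0.64 + 0.923333 = 1.56333 m and h_c = 1.56333 × 0.422618 = 0.660691 m.
A = ½ × 2.4 × 2.77 = 3.324 m².
Resultant F = γ·h_c·A = 7.85781 × 0.660691 × 3.324 = 17.2568 kN.
I_c = b·h³/36 = 2.4 × 2.77³/36 = 1.41693 m⁴.
Centre of pressure: y_p = y_c + I_c/(y_c·A) = 1.56333 + 1.41693/(1.56333 × 3.324) = 1.56333 + 0.27267 = 1.836 m along the plane.
Vertically, h_p = y_p·sinθ = 1.836 × 0.422618 = 0.775927 m.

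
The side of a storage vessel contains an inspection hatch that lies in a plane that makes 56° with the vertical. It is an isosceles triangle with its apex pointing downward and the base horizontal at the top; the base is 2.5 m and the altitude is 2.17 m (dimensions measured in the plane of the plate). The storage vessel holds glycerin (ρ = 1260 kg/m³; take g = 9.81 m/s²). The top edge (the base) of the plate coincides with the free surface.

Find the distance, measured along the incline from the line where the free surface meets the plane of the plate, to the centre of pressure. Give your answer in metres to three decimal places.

y_p = 1.085 m

γ = ρg = 1260 × 9.81 / 1000 = 12.3606 kN/m³.
The plate makes 56° with the vertical, i.e. θ = 90° − 56° = 34° to the horizontal. Measuring y along the incline from the free-surface line, vertical depth h = y·sinθ with sinθ = 0.559193.
With the apex down, the centroid sits h/3 = 2.17/3 = 0.723333 m below the base (the top edge), so y_c = 0.723333 m and h_c = 0.723333 × 0.559193 = 0.404483 m.
A = ½ × 2.5 × 2.17 = 2.7125 m².
Resultant F = γ·h_c·A = 12.3606 × 0.404483 × 2.7125 = 13.5616 kN.
I_c = b·h³/36 = 2.5 × 2.17³/36 = 0.709605 m⁴.
Centre of pressure: y_p = y_c + I_c/(y_c·A) = 0.723333 + 0.709605/(0.723333 × 2.7125) = 0.723333 + 0.361667 = 1.085 m along the plane.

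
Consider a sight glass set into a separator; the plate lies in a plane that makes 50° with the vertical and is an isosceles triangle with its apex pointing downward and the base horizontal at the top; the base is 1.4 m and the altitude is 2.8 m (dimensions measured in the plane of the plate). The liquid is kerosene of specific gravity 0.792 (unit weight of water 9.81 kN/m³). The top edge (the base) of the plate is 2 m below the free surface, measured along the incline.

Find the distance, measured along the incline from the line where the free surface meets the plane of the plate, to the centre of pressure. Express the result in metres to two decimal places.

γ = 0.792 × 9.81 = 7.76952 kN/m³.
The plate makes 50° with the vertical, i.e. θ = 90° − 50° = 40° to the horizontal. Measuring y along the incline from the free-surface line, vertical depth h = y·sinθ with sinθ = 0.642788.
With the apex down, the centroid sits h/3 = 2.8/3 = 0.933333 m below the base (the top edge), so y_c = 2 + 0.933333 = 2.93333 m and h_c = 2.93333 × 0.642788 = 1.88551 m.
A = ½ × 1.4 × 2.8 = 1.96 m².
Resultant F = γ·h_c·A = 7.76952 × 1.88551 × 1.96 = 28.713 kN.
I_c = b·h³/36 = 1.4 × 2.8³/36 = 0.853689 m⁴.
Centre of pressure: y_p = y_c + I_c/(y_c·A) = 2.93333 + 0.853689/(2.93333 × 1.96) = 2.93333 + 0.148485 = 3.08182 m along the plane.

y_p = 3.08 m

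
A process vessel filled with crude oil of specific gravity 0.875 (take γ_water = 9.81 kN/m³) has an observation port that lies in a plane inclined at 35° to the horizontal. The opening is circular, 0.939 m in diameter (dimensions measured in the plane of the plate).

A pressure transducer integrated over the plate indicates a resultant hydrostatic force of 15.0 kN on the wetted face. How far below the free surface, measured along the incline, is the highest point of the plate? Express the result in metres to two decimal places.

y_top ≈ 3.93 m

γ = 0.875 × 9.81 = 8.58375 kN/m³.
A = π(0.4695)² = 0.692502 m².
From F = γ·h_c·A, the centroid depth is h_c = 15.0/(8.58375 × 0.692502) = 2.52344 m.
Let θ = 35° be the plate's angle to the horizontal; measure y along the incline from where the plane meets the free surface. Vertical depth h = y·sinθ with sinθ = 0.573576.
Along the incline, y_c = h_c/sinθ = 2.52344/0.573576 = 4.39949 m.
The centroid is at the centre, 0.4695 m below the top of the plate, so the highest point sits at y_top = 4.39949 − 0.4695 = 3.92999 m along the incline.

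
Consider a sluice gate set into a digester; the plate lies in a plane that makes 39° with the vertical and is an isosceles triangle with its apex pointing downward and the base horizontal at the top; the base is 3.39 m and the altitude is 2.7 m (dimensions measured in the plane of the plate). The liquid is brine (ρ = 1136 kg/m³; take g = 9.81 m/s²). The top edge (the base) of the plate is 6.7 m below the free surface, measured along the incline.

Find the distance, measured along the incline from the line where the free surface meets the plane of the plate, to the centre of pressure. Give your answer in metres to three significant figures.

y_p = 7.65 m

γ = ρg = 1136 × 9.81 / 1000 = 11.14416 kN/m³.
The plate makes 39° with the vertical, i.e. θ = 90° − 39° = 51° to the horizontal. Measuring y along the incline from the free-surface line, vertical depth h = y·sinθ with sinθ = 0.777146.
With the apex down, the centroid sits h/3 = 2.7/3 = 0.9 m below the base (the top edge), so y_c = 6.7 + 0.9 = 7.6 m and h_c = 7.6 × 0.777146 = 5.90631 m.
A = ½ × 3.39 × 2.7 = 4.5765 m².
Resultant F = γ·h_c·A = 11.14416 × 5.90631 × 4.5765 = 301.229 kN.
I_c = b·h³/36 = 3.39 × 2.7³/36 = 1.85348 m⁴.
Centre of pressure: y_p = y_c + I_c/(y_c·A) = 7.6 + 1.85348/(7.6 × 4.5765) = 7.6 + 0.0532894 = 7.65329 m along the plane.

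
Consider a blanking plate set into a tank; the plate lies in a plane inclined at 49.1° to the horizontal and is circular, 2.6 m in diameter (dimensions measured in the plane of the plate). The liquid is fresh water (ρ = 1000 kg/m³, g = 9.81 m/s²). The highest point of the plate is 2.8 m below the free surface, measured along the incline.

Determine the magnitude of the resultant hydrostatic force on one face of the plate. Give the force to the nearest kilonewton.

γ = ρg = 1000 × 9.81 = 9810 N/m³ = 9.81 kN/m³.
Let θ = 49.1° be the plate's angle to the horizontal; measure y along the incline from where the plane meets the free surface. Vertical depth h = y·sinθ with sinθ = 0.755853.
The centroid is at the centre, 1.3 m below the top of the plate, so y_c = 2.8 + 1.3 = 4.1 m and h_c = 4.1 × 0.755853 = 3.099 m.
A = π(1.3)² = 5.30929 m².
Resultant F = γ·h_c·A = 9.81 × 3.099 × 5.30929 = 161.409 kN.

F ≈ 161 kN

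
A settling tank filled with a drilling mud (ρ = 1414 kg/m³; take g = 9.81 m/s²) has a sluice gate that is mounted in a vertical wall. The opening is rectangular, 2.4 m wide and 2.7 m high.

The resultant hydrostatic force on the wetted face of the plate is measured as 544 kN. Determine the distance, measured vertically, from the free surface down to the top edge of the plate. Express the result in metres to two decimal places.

γ = ρg = 1414 × 9.81 / 1000 = 13.87134 kN/m³.
A = 2.4 × 2.7 = 6.48 m².
From F = γ·h_c·A, the centroid depth is h_c = 544/(13.87134 × 6.48) = 6.05209 m.
The centroid lies 2.7/2 = 1.35 m below the top edge, so the top edge sits at h_top = 6.05209 − 1.35 = 4.70209 m below the surface.

d_top ≈ 4.70 m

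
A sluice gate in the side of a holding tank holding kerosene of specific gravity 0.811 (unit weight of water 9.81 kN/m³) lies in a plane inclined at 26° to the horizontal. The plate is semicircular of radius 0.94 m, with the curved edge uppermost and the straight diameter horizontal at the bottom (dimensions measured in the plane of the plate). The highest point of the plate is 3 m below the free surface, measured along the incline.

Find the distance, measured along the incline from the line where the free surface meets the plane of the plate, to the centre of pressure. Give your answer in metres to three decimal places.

γ = 0.811 × 9.81 = 7.95591 kN/m³.
Let θ = 26° be the plate's angle to the horizontal; measure y along the incline from where the plane meets the free surface. Vertical depth h = y·sinθ with sinθ = 0.438371.
The centroid lies 4r/(3π) = 0.398948 m above the diameter, so r − 4r/(3π) = 0.94 − 0.398948 = 0.541052 m below the topmost point, so y_c = 3 + 0.541052 = 3.54105 m and h_c = 3.54105 × 0.438371 = 1.55229 m.
A = πr²/2 = π × 0.94²/2 = 1.38796 m².
Resultant F = γ·h_c·A = 7.95591 × 1.55229 × 1.38796 = 17.1411 kN.
I_c = (π/8 − 8/(9π))·r⁴ = 0.109757 × 0.94⁴ = 0.0856927 m⁴.
Centre of pressure: y_p = y_c + I_c/(y_c·A) = 3.54105 + 0.0856927/(3.54105 × 1.38796) = 3.54105 + 0.0174355 = 3.55849 m along the plane.

y_p = 3.558 m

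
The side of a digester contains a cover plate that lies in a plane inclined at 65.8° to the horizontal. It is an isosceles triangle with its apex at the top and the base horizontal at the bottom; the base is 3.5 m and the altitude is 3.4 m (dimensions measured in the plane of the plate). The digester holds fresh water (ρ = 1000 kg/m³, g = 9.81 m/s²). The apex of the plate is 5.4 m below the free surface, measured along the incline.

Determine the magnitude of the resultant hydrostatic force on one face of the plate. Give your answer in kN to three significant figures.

γ = ρg = 1000 × 9.81 = 9810 N/m³ = 9.81 kN/m³.
Let θ = 65.8° be the plate's angle to the horizontal; measure y along the incline from where the plane meets the free surface. Vertical depth h = y·sinθ with sinθ = 0.912120.
With the apex up, the centroid sits 2h/3 = 2 × 3.4/3 = 2.26667 m below the apex, so y_c = 5.4 + 2.26667 = 7.66667 m and h_c = 7.66667 × 0.912120 = 6.99292 m.
A = ½ × 3.5 × 3.4 = 5.95 m².
Resultant F = γ·h_c·A = 9.81 × 6.99292 × 5.95 = 408.173 kN.

F ≈ 408 kN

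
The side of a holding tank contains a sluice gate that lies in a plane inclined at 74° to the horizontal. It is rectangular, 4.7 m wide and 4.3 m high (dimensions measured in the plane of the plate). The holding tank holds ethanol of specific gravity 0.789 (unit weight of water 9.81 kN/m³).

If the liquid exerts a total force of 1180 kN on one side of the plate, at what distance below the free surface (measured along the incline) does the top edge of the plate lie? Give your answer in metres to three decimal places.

y_top ≈ 5.697 m

γ = 0.789 × 9.81 = 7.74009 kN/m³.
A = 4.7 × 4.3 = 20.21 m².
From F = γ·h_c·A, the centroid depth is h_c = 1180/(7.74009 × 20.21) = 7.54344 m.
Let θ = 74° be the plate's angle to the horizontal; measure y along the incline from where the plane meets the free surface. Vertical depth h = y·sinθ with sinθ = 0.961262.
Along the incline, y_c = h_c/sinθ = 7.54344/0.961262 = 7.84743 m.
The centroid lies 4.3/2 = 2.15 m below the top edge, so the top edge sits at y_top = 7.84743 − 2.15 = 5.69743 m along the incline.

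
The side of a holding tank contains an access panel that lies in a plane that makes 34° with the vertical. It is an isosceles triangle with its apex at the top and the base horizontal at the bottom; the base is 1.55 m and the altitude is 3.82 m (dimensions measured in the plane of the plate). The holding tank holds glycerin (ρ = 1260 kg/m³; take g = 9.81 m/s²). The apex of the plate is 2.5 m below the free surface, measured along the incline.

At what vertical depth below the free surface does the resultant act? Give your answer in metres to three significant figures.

h_p = 4.32 m

γ = ρg = 1260 × 9.81 / 1000 = 12.3606 kN/m³.
The plate makes 34° with the vertical, i.e. θ = 90° − 34° = 56° to the horizontal. Measuring y along the incline from the free-surface line, vertical depth h = y·sinθ with sinθ = 0.829038.
With the apex up, the centroid sits 2h/3 = 2 × 3.82/3 = 2.54667 m below the apex, so y_c = 2.5 + 2.54667 = 5.04667 m and h_c = 5.04667 × 0.829038 = 4.18388 m.
A = ½ × 1.55 × 3.82 = 2.9605 m².
Resultant F = γ·h_c·A = 12.3606 × 4.18388 × 2.9605 = 153.103 kN.
I_c = b·h³/36 = 1.55 × 3.82³/36 = 2.40004 m⁴.
Centre of pressure: y_p = y_c + I_c/(y_c·A) = 5.04667 + 2.40004/(5.04667 × 2.9605) = 5.04667 + 0.160638 = 5.20731 m along the plane.
Vertically, h_p = y_p·sinθ = 5.20731 × 0.829038 = 4.31706 m.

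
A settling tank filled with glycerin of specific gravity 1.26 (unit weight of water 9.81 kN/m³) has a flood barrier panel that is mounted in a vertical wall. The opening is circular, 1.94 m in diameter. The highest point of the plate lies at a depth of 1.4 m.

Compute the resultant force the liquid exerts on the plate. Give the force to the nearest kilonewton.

F ≈ 87 kN

γ = 1.26 × 9.81 = 12.3606 kN/m³.
The centroid is at the centre, 0.97 m below the top of the plate, so the centroid depth is h_c = 1.4 + 0.97 = 2.37 m.
A = π(0.97)² = 2.95592 m².
Resultant F = γ·h_c·A = 12.3606 × 2.37 × 2.95592 = 86.5926 kN.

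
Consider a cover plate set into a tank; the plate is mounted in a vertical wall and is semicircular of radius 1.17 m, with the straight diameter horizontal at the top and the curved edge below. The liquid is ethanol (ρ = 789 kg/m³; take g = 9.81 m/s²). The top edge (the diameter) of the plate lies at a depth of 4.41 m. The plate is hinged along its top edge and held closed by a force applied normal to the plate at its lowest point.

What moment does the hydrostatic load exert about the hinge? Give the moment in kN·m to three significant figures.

M ≈ 42.1 kN·m

γ = ρg = 789 × 9.81 / 1000 = 7.74009 kN/m³.
The centroid of a semicircle lies 4r/(3π) = 0.496563 m from the diameter, here below the top edge, so the centroid depth is h_c = 4.41 + 0.496563 = 4.90656 m.
A = πr²/2 = π × 1.17²/2 = 2.15026 m².
Resultant F = γ·h_c·A = 7.74009 × 4.90656 × 2.15026 = 81.6609 kN.
I_c = (π/8 − 8/(9π))·r⁴ = 0.109757 × 1.17⁴ = 0.205672 m⁴.
Centre of pressure: y_p = y_c + I_c/(y_c·A) = 4.90656 + 0.205672/(4.90656 × 2.15026) = 4.90656 + 0.0194943 = 4.92605 m along the plane.
The resultant acts 0.496563 + 0.0194943 = 0.516057 m (along the plate) below the hinge at the top edge, so the moment about the hinge is M = F × 0.516057 = 81.6609 × 0.516057 = 42.1417 kN·m.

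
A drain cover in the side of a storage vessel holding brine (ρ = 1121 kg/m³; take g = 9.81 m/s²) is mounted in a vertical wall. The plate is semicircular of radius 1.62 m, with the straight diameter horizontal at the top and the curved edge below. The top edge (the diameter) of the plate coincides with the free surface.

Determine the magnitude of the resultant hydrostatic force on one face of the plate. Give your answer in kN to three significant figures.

F ≈ 31.2 kN

γ = ρg = 1121 × 9.81 / 1000 = 10.99701 kN/m³.
The centroid of a semicircle lies 4r/(3π) = 0.687549 m from the diameter, here below the top edge, so the centroid depth is h_c = 0.687549 m.
A = πr²/2 = π × 1.62²/2 = 4.1224 m².
Resultant F = γ·h_c·A = 10.99701 × 0.687549 × 4.1224 = 31.1694 kN.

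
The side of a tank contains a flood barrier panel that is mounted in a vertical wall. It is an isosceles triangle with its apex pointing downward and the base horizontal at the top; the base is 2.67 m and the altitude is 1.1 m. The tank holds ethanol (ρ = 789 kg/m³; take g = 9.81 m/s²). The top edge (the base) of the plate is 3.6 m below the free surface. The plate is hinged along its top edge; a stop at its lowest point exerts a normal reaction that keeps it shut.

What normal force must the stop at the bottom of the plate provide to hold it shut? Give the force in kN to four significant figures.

γ = ρg = 789 × 9.81 / 1000 = 7.74009 kN/m³.
With the apex down, the centroid sits h/3 = 1.1/3 = 0.366667 m below the base (the top edge), so the centroid depth is h_c = 3.6 + 0.366667 = 3.96667 m.
A = ½ × 2.67 × 1.1 = 1.4685 m².
Resultant F = γ·h_c·A = 7.74009 × 3.96667 × 1.4685 = 45.0864 kN.
I_c = b·h³/36 = 2.67 × 1.1³/36 = 0.0987158 m⁴.
Centre of pressure: y_p = y_c + I_c/(y_c·A) = 3.96667 + 0.0987158/(3.96667 × 1.4685) = 3.96667 + 0.0169468 = 3.98362 m along the plane.
The resultant acts 0.366667 + 0.0169468 = 0.383614 m (along the plate) below the hinge at the top edge, so the moment about the hinge is M = F × 0.383614 = 45.0864 × 0.383614 = 17.2958 kN·m.
A normal force at the bottom, 1.1 m from the hinge, must supply this moment: P = 17.2958/1.1 = 15.7235 kN.

P ≈ 15.72 kN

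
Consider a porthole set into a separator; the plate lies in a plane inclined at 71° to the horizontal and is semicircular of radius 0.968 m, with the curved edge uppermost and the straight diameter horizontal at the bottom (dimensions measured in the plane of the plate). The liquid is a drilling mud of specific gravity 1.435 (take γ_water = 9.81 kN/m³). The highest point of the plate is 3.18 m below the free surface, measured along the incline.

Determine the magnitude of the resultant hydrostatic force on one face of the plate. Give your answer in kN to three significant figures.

γ = 1.435 × 9.81 = 14.07735 kN/m³.
Let θ = 71° be the plate's angle to the horizontal; measure y along the incline from where the plane meets the free surface. Vertical depth h = y·sinθ with sinθ = 0.945519.
The centroid lies 4r/(3π) = 0.410832 m above the diameter, so r − 4r/(3π) = 0.968 − 0.410832 = 0.557168 m below the topmost point, so y_c = 3.18 + 0.557168 = 3.73717 m and h_c = 3.73717 × 0.945519 = 3.53357 m.
A = πr²/2 = π × 0.968²/2 = 1.47187 m².
Resultant F = γ·h_c·A = 14.07735 × 3.53357 × 1.47187 = 73.2157 kN.

F ≈ 73.2 kN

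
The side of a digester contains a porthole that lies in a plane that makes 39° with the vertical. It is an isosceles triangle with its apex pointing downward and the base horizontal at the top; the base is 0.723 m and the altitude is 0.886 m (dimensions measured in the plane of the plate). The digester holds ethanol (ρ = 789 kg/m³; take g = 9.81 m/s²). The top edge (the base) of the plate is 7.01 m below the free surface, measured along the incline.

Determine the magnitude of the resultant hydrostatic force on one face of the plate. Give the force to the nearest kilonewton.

F ≈ 14 kN

γ = ρg = 789 × 9.81 / 1000 = 7.74009 kN/m³.
The plate makes 39° with the vertical, i.e. θ = 90° − 39° = 51° to the horizontal. Measuring y along the incline from the free-surface line, vertical depth h = y·sinθ with sinθ = 0.777146.
With the apex down, the centroid sits h/3 = 0.886/3 = 0.295333 m below the base (the top edge), so y_c = 7.01 + 0.295333 = 7.30533 m and h_c = 7.30533 × 0.777146 = 5.67731 m.
A = ½ × 0.723 × 0.886 = 0.320289 m².
Resultant F = γ·h_c·A = 7.74009 × 5.67731 × 0.320289 = 14.0744 kN.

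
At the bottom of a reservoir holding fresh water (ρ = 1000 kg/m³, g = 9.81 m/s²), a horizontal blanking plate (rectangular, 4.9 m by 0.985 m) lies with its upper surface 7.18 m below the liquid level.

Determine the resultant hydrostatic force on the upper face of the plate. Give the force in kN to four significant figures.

γ = ρg = 1000 × 9.81 = 9810 N/m³ = 9.81 kN/m³.
The plate is horizontal, so pressure is uniform at p = γ·h = 9.81 × 7.18 = 70.4358 kN/m².
A = 4.9 × 0.985 = 4.8265 m².
F = p·A = 70.4358 × 4.8265 = 339.958 kN.

F ≈ 340.0 kN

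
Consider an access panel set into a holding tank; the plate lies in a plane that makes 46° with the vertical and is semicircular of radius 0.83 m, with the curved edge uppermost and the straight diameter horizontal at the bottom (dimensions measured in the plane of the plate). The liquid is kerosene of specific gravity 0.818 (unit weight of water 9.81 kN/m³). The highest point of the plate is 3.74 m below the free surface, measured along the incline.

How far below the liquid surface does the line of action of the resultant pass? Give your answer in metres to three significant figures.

h_p = 2.94 m

γ = 0.818 × 9.81 = 8.02458 kN/m³.
The plate makes 46° with the vertical, i.e. θ = 90° − 46° = 44° to the horizontal. Measuring y along the incline from the free-surface line, vertical depth h = y·sinθ with sinθ = 0.694658.
The centroid lies 4r/(3π) = 0.352263 m above the diameter, so r − 4r/(3π) = 0.83 − 0.352263 = 0.477737 m below the topmost point, so y_c = 3.74 + 0.477737 = 4.21774 m and h_c = 4.21774 × 0.694658 = 2.92989 m.
A = πr²/2 = π × 0.83²/2 = 1.08212 m².
Resultant F = γ·h_c·A = 8.02458 × 2.92989 × 1.08212 = 25.4419 kN.
I_c = (π/8 − 8/(9π))·r⁴ = 0.109757 × 0.83⁴ = 0.0520888 m⁴.
Centre of pressure: y_p = y_c + I_c/(y_c·A) = 4.21774 + 0.0520888/(4.21774 × 1.08212) = 4.21774 + 0.0114127 = 4.22915 m along the plane.
Vertically, h_p = y_p·sinθ = 4.22915 × 0.694658 = 2.93781 m.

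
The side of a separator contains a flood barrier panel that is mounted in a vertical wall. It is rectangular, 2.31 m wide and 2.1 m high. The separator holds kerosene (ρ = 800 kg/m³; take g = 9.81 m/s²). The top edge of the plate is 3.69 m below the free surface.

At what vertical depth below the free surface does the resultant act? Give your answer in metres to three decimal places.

γ = ρg = 800 × 9.81 / 1000 = 7.848 kN/m³.
The centroid lies 2.1/2 = 1.05 m below the top edge, so the centroid depth is h_c = 3.69 + 1.05 = 4.74 m.
A = 2.31 × 2.1 = 4.851 m².
Resultant F = γ·h_c·A = 7.848 × 4.74 × 4.851 = 180.455 kN.
I_c = b·h³/12 = 2.31 × 2.1³/12 = 1.78274 m⁴.
Centre of pressure: y_p = y_c + I_c/(y_c·A) = 4.74 + 1.78274/(4.74 × 4.851) = 4.74 + 0.0775315 = 4.81753 m along the plane.

h_p = 4.818 m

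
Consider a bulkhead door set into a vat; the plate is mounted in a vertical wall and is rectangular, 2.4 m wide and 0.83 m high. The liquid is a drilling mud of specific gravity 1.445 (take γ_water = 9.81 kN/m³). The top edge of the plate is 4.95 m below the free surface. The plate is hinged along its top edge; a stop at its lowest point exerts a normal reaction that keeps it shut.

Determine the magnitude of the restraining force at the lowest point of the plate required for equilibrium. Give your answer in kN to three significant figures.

P ≈ 77.7 kN

γ = 1.445 × 9.81 = 14.17545 kN/m³.
The centroid lies 0.83/2 = 0.415 m below the top edge, so the centroid depth is h_c = 4.95 + 0.415 = 5.365 m.
A = 2.4 × 0.83 = 1.992 m².
Resultant F = γ·h_c·A = 14.17545 × 5.365 × 1.992 = 151.494 kN.
I_c = b·h³/12 = 2.4 × 0.83³/12 = 0.114357 m⁴.
Centre of pressure: y_p = y_c + I_c/(y_c·A) = 5.365 + 0.114357/(5.365 × 1.992) = 5.365 + 0.0107005 = 5.3757 m along the plane.
The resultant acts 0.415 + 0.0107005 = 0.4257 m (along the plate) below the hinge at the top edge, so the moment about the hinge is M = F × 0.4257 = 151.494 × 0.4257 = 64.491 kN·m.
A normal force at the bottom, 0.83 m from the hinge, must supply this moment: P = 64.491/0.83 = 77.7 kN.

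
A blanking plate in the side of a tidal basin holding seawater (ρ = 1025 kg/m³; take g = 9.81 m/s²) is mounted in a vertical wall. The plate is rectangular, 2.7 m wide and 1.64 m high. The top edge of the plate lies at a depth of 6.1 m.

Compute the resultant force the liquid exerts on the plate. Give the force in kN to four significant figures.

F ≈ 308.1 kN

γ = ρg = 1025 × 9.81 / 1000 = 10.05525 kN/m³.
The centroid lies 1.64/2 = 0.82 m below the top edge, so the centroid depth is h_c = 6.1 + 0.82 = 6.92 m.
A = 2.7 × 1.64 = 4.428 m².
Resultant F = γ·h_c·A = 10.05525 × 6.92 × 4.428 = 308.111 kN.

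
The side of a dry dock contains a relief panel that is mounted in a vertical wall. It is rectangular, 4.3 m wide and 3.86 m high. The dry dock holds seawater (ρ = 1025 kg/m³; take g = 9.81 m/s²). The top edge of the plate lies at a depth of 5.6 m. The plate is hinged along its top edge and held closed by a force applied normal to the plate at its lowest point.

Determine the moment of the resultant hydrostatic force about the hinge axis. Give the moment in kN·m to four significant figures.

M ≈ 2633 kN·m

γ = ρg = 1025 × 9.81 / 1000 = 10.05525 kN/m³.
The centroid lies 3.86/2 = 1.93 m below the top edge, so the centroid depth is h_c = 5.6 + 1.93 = 7.53 m.
A = 4.3 × 3.86 = 16.598 m².
Resultant F = γ·h_c·A = 10.05525 × 7.53 × 16.598 = 1256.73 kN.
I_c = b·h³/12 = 4.3 × 3.86³/12 = 20.6086 m⁴.
Centre of pressure: y_p = y_c + I_c/(y_c·A) = 7.53 + 20.6086/(7.53 × 16.598) = 7.53 + 0.164891 = 7.69489 m along the plane.
The resultant acts 1.93 + 0.164891 = 2.09489 m (along the plate) below the hinge at the top edge, so the moment about the hinge is M = F × 2.09489 = 1256.73 × 2.09489 = 2632.71 kN·m.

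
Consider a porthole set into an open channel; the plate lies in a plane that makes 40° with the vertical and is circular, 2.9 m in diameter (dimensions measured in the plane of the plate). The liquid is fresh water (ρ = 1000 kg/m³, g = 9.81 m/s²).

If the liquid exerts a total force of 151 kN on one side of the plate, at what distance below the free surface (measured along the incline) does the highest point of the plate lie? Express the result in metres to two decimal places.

γ = ρg = 1000 × 9.81 = 9810 N/m³ = 9.81 kN/m³.
A = π(1.45)² = 6.6052 m².
From F = γ·h_c·A, the centroid depth is h_c = 151/(9.81 × 6.6052) = 2.33035 m.
The plate makes 40° with the vertical, i.e. θ = 90° − 40° = 50° to the horizontal. Measuring y along the incline from the free-surface line, vertical depth h = y·sinθ with sinθ = 0.766044.
Along the incline, y_c = h_c/sinθ = 2.33035/0.766044 = 3.04206 m.
The centroid is at the centre, 1.45 m below the top of the plate, so the highest point sits at y_top = 3.04206 − 1.45 = 1.59206 m along the incline.

y_top ≈ 1.59 m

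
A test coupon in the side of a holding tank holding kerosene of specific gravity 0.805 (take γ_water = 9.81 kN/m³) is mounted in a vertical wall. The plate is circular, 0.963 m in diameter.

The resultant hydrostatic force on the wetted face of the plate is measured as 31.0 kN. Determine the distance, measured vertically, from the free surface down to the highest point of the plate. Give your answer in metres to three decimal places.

γ = 0.805 × 9.81 = 7.89705 kN/m³.
A = π(0.4815)² = 0.728354 m².
From F = γ·h_c·A, the centroid depth is h_c = 31.0/(7.89705 × 0.728354) = 5.38957 m.
The centroid is at the centre, 0.4815 m below the top of the plate, so the highest point sits at h_top = 5.38957 − 0.4815 = 4.90807 m below the surface.

d_top ≈ 4.908 m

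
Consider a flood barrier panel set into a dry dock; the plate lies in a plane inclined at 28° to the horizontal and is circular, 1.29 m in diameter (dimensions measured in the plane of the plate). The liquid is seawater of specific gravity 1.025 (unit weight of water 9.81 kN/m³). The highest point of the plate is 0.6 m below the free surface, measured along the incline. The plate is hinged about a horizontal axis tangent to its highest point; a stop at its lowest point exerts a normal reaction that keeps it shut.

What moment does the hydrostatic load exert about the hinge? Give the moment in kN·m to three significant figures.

M ≈ 5.60 kN·m

γ = 1.025 × 9.81 = 10.05525 kN/m³.
Let θ = 28° be the plate's angle to the horizontal; measure y along the incline from where the plane meets the free surface. Vertical depth h = y·sinθ with sinθ = 0.469472.
The centroid is at the centre, 0.645 m below the top of the plate, so y_c = 0.6 + 0.645 = 1.245 m and h_c = 1.245 × 0.469472 = 0.584493 m.
A = π(0.645)² = 1.30698 m².
Resultant F = γ·h_c·A = 10.05525 × 0.584493 × 1.30698 = 7.68141 kN.
I_c = πr⁴/4 = π × 0.645⁴/4 = 0.135934 m⁴.
Centre of pressure: y_p = y_c + I_c/(y_c·A) = 1.245 + 0.135934/(1.245 × 1.30698) = 1.245 + 0.0835391 = 1.32854 m along the plane.
The resultant acts 0.645 + 0.0835391 = 0.728539 m (along the plate) below the hinge at the top edge, so the moment about the hinge is M = F × 0.728539 = 7.68141 × 0.728539 = 5.59621 kN·m.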